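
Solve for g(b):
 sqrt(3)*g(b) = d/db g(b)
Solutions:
 g(b) = C1*exp(sqrt(3)*b)


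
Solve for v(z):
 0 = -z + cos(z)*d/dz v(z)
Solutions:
 v(z) = C1 + Integral(z/cos(z), z)


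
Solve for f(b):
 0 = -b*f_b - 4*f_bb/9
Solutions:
 f(b) = C1 + C2*erf(3*sqrt(2)*b/4)


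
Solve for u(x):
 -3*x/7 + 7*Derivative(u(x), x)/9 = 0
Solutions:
 u(x) = C1 + 27*x^2/98


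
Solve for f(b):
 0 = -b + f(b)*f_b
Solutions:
 f(b) = -sqrt(C1 + b^2)
 f(b) = sqrt(C1 + b^2)


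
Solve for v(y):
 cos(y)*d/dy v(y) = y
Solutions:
 v(y) = C1 + Integral(y/cos(y), y)


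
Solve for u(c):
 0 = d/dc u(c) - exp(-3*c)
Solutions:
 u(c) = C1 - exp(-3*c)/3


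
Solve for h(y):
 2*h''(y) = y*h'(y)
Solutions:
 h(y) = C1 + C2*erfi(y/2)


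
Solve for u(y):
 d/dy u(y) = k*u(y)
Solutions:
 u(y) = C1*exp(k*y)


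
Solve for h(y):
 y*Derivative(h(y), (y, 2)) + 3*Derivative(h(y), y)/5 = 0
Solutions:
 h(y) = C1 + C2*y^(2/5)


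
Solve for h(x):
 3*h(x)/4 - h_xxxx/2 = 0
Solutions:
 h(x) = C1*exp(-2^(3/4)*3^(1/4)*x/2) + C2*exp(2^(3/4)*3^(1/4)*x/2) + C3*sin(2^(3/4)*3^(1/4)*x/2) + C4*cos(2^(3/4)*3^(1/4)*x/2)


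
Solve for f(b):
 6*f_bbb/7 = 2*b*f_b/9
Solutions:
 f(b) = C1 + Integral(C2*airyai(7^(1/3)*b/3) + C3*airybi(7^(1/3)*b/3), b)


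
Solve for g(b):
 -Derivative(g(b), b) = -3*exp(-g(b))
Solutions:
 g(b) = log(C1 + 3*b)


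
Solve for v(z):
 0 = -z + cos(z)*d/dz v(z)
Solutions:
 v(z) = C1 + Integral(z/cos(z), z)


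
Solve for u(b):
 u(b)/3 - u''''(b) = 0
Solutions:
 u(b) = C1*exp(-3^(3/4)*b/3) + C2*exp(3^(3/4)*b/3) + C3*sin(3^(3/4)*b/3) + C4*cos(3^(3/4)*b/3)


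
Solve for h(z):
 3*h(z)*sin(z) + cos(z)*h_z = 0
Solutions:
 h(z) = C1*cos(z)^3


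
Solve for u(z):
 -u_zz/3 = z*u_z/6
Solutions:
 u(z) = C1 + C2*erf(z/2)


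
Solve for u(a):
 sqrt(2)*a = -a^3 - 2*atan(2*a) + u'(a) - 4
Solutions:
 u(a) = C1 + a^4/4 + sqrt(2)*a^2/2 + 2*a*atan(2*a) + 4*a - log(4*a^2 + 1)/2


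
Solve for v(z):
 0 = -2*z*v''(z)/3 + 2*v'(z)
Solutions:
 v(z) = C1 + C2*z^4


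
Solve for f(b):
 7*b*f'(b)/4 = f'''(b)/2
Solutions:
 f(b) = C1 + Integral(C2*airyai(2^(2/3)*7^(1/3)*b/2) + C3*airybi(2^(2/3)*7^(1/3)*b/2), b)


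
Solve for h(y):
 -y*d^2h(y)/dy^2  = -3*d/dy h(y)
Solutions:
 h(y) = C1 + C2*y^4


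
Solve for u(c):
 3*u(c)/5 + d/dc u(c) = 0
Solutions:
 u(c) = C1*exp(-3*c/5)


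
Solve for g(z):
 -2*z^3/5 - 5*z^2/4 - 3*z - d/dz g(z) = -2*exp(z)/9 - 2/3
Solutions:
 g(z) = C1 - z^4/10 - 5*z^3/12 - 3*z^2/2 + 2*z/3 + 2*exp(z)/9


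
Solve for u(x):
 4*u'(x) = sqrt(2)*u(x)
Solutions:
 u(x) = C1*exp(sqrt(2)*x/4)


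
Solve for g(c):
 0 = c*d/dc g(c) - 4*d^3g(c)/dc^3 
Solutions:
 g(c) = C1 + Integral(C2*airyai(2^(1/3)*c/2) + C3*airybi(2^(1/3)*c/2), c)


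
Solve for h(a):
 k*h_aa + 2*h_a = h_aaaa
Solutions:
 h(a) = C1 + C2*exp(a*(k/(3*(sqrt(1 - k^3/27) + 1)^(1/3)) + (sqrt(1 - k^3/27) + 1)^(1/3))) + C3*exp(a*(4*k/((-1 + sqrt(3)*I)*(sqrt(1 - k^3/27) + 1)^(1/3)) - 3*(sqrt(1 - k^3/27) + 1)^(1/3) + 3*sqrt(3)*I*(sqrt(1 - k^3/27) + 1)^(1/3))/6) + C4*exp(-a*(4*k/((1 + sqrt(3)*I)*(sqrt(1 - k^3/27) + 1)^(1/3)) + 3*(sqrt(1 - k^3/27) + 1)^(1/3) + 3*sqrt(3)*I*(sqrt(1 - k^3/27) + 1)^(1/3))/6)


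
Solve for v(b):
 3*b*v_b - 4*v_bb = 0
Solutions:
 v(b) = C1 + C2*erfi(sqrt(6)*b/4)


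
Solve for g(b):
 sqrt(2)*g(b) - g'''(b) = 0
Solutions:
 g(b) = C3*exp(2^(1/6)*b) + (C1*sin(2^(1/6)*sqrt(3)*b/2) + C2*cos(2^(1/6)*sqrt(3)*b/2))*exp(-2^(1/6)*b/2)


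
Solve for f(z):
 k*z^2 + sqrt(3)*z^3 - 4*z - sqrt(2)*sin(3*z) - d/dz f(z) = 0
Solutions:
 f(z) = C1 + k*z^3/3 + sqrt(3)*z^4/4 - 2*z^2 + sqrt(2)*cos(3*z)/3


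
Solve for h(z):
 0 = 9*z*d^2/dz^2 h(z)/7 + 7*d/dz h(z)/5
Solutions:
 h(z) = C1 + C2/z^(4/45)


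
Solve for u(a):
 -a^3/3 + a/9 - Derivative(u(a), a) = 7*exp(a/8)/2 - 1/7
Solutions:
 u(a) = C1 - a^4/12 + a^2/18 + a/7 - 28*exp(a/8)


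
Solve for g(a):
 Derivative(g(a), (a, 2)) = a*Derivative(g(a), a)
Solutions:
 g(a) = C1 + C2*erfi(sqrt(2)*a/2)


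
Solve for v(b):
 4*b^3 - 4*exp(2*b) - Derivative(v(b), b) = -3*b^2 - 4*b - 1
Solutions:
 v(b) = C1 + b^4 + b^3 + 2*b^2 + b - 2*exp(2*b)


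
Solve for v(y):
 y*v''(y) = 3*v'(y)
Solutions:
 v(y) = C1 + C2*y^4


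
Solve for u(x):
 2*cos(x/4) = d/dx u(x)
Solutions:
 u(x) = C1 + 8*sin(x/4)


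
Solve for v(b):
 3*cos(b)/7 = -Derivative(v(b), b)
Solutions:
 v(b) = C1 - 3*sin(b)/7


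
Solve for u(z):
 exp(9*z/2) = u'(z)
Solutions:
 u(z) = C1 + 2*exp(9*z/2)/9


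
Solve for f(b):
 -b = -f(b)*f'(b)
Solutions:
 f(b) = -sqrt(C1 + b^2)
 f(b) = sqrt(C1 + b^2)


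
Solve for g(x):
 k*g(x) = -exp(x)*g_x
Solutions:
 g(x) = C1*exp(k*exp(-x))


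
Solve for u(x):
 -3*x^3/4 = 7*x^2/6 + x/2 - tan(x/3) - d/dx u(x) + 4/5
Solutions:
 u(x) = C1 + 3*x^4/16 + 7*x^3/18 + x^2/4 + 4*x/5 + 3*log(cos(x/3))


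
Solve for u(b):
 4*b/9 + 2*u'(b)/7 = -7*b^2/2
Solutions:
 u(b) = C1 - 49*b^3/12 - 7*b^2/9


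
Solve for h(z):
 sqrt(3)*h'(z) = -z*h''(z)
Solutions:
 h(z) = C1 + C2*z^(1 - sqrt(3))


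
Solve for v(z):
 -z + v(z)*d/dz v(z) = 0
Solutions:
 v(z) = -sqrt(C1 + z^2)
 v(z) = sqrt(C1 + z^2)


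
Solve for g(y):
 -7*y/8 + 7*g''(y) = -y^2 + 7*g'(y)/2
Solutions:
 g(y) = C1 + C2*exp(y/2) + 2*y^3/21 + 25*y^2/56 + 25*y/14


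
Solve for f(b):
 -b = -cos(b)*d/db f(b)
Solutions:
 f(b) = C1 + Integral(b/cos(b), b)


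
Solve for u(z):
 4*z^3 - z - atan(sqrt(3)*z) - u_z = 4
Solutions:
 u(z) = C1 + z^4 - z^2/2 - z*atan(sqrt(3)*z) - 4*z + sqrt(3)*log(3*z^2 + 1)/6


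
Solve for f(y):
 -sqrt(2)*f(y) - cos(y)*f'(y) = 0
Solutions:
 f(y) = C1*(sin(y) - 1)^(sqrt(2)/2)/(sin(y) + 1)^(sqrt(2)/2)


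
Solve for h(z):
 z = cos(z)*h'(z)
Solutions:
 h(z) = C1 + Integral(z/cos(z), z)


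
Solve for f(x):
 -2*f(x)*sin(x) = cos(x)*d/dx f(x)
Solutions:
 f(x) = C1*cos(x)^2


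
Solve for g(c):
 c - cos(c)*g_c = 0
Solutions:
 g(c) = C1 + Integral(c/cos(c), c)


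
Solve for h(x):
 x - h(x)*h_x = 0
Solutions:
 h(x) = -sqrt(C1 + x^2)
 h(x) = sqrt(C1 + x^2)


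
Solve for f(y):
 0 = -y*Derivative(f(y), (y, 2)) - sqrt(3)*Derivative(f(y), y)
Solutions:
 f(y) = C1 + C2*y^(1 - sqrt(3))


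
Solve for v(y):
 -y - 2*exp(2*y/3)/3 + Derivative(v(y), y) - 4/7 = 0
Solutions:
 v(y) = C1 + y^2/2 + 4*y/7 + exp(2*y/3)


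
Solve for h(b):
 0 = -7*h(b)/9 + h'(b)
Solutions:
 h(b) = C1*exp(7*b/9)


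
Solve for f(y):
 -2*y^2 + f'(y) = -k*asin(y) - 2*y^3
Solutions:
 f(y) = C1 - k*(y*asin(y) + sqrt(1 - y^2)) - y^4/2 + 2*y^3/3


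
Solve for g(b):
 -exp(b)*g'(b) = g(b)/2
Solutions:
 g(b) = C1*exp(exp(-b)/2)


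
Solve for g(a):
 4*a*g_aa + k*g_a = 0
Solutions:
 g(a) = C1 + a^(1 - re(k)/4)*(C2*sin(log(a)*Abs(im(k))/4) + C3*cos(log(a)*im(k)/4))


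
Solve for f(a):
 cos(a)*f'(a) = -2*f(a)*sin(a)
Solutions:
 f(a) = C1*cos(a)^2


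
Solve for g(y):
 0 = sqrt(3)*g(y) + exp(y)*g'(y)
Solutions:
 g(y) = C1*exp(sqrt(3)*exp(-y))


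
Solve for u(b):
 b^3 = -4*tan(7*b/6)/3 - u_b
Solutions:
 u(b) = C1 - b^4/4 + 8*log(cos(7*b/6))/7


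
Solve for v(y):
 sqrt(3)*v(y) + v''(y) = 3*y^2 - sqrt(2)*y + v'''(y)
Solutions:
 v(y) = C1*exp(y*(-2^(2/3)*(2 + 27*sqrt(3) + sqrt(-4 + (2 + 27*sqrt(3))^2))^(1/3) - 2*2^(1/3)/(2 + 27*sqrt(3) + sqrt(-4 + (2 + 27*sqrt(3))^2))^(1/3) + 4)/12)*sin(2^(1/3)*sqrt(3)*y*(-2^(1/3)*(2 + 27*sqrt(3) + sqrt(-4 + 729*(-sqrt(3) - 2/27)^2))^(1/3) + 2/(2 + 27*sqrt(3) + sqrt(-4 + 729*(-sqrt(3) - 2/27)^2))^(1/3))/12) + C2*exp(y*(-2^(2/3)*(2 + 27*sqrt(3) + sqrt(-4 + (2 + 27*sqrt(3))^2))^(1/3) - 2*2^(1/3)/(2 + 27*sqrt(3) + sqrt(-4 + (2 + 27*sqrt(3))^2))^(1/3) + 4)/12)*cos(2^(1/3)*sqrt(3)*y*(-2^(1/3)*(2 + 27*sqrt(3) + sqrt(-4 + 729*(-sqrt(3) - 2/27)^2))^(1/3) + 2/(2 + 27*sqrt(3) + sqrt(-4 + 729*(-sqrt(3) - 2/27)^2))^(1/3))/12) + C3*exp(y*(2*2^(1/3)/(2 + 27*sqrt(3) + sqrt(-4 + (2 + 27*sqrt(3))^2))^(1/3) + 2 + 2^(2/3)*(2 + 27*sqrt(3) + sqrt(-4 + (2 + 27*sqrt(3))^2))^(1/3))/6) + sqrt(3)*y^2 - sqrt(6)*y/3 - 2


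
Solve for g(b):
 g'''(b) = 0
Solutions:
 g(b) = C1 + C2*b + C3*b^2


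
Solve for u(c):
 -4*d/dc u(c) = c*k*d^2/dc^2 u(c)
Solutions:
 u(c) = C1 + c^(((re(k) - 4)*re(k) + im(k)^2)/(re(k)^2 + im(k)^2))*(C2*sin(4*log(c)*Abs(im(k))/(re(k)^2 + im(k)^2)) + C3*cos(4*log(c)*im(k)/(re(k)^2 + im(k)^2)))


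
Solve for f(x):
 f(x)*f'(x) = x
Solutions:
 f(x) = -sqrt(C1 + x^2)
 f(x) = sqrt(C1 + x^2)


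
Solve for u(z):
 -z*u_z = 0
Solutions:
 u(z) = C1


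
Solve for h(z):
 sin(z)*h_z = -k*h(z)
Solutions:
 h(z) = C1*exp(k*(-log(cos(z) - 1) + log(cos(z) + 1))/2)


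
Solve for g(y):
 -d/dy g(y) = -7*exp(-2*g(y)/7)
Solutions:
 g(y) = 7*log(-sqrt(C1 + 7*y)) - 7*log(7) + 7*log(14)/2
 g(y) = 7*log(C1 + 7*y)/2 - 7*log(7) + 7*log(14)/2


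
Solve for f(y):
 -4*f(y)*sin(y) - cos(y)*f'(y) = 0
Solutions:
 f(y) = C1*cos(y)^4


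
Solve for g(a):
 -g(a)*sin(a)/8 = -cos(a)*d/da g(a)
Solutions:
 g(a) = C1/cos(a)^(1/8)


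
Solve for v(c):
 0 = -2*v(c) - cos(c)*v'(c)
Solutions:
 v(c) = C1*(sin(c) - 1)/(sin(c) + 1)


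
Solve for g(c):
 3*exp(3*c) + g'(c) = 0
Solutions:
 g(c) = C1 - exp(3*c)


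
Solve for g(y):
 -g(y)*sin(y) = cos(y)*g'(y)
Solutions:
 g(y) = C1*cos(y)


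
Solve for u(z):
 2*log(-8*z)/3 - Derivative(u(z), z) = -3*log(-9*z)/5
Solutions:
 u(z) = C1 + 19*z*log(-z)/15 + z*(-19/15 + log(3)/5 + log(12))


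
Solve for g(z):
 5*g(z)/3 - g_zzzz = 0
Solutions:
 g(z) = C1*exp(-3^(3/4)*5^(1/4)*z/3) + C2*exp(3^(3/4)*5^(1/4)*z/3) + C3*sin(3^(3/4)*5^(1/4)*z/3) + C4*cos(3^(3/4)*5^(1/4)*z/3)


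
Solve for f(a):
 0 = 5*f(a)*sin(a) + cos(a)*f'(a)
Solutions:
 f(a) = C1*cos(a)^5


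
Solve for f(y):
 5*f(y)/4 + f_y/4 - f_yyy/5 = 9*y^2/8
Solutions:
 f(y) = C1*exp(-15^(1/3)*y*(15^(1/3)/(sqrt(2010) + 45)^(1/3) + (sqrt(2010) + 45)^(1/3))/12)*sin(3^(1/6)*5^(1/3)*y*(-3^(2/3)*(sqrt(2010) + 45)^(1/3) + 3*5^(1/3)/(sqrt(2010) + 45)^(1/3))/12) + C2*exp(-15^(1/3)*y*(15^(1/3)/(sqrt(2010) + 45)^(1/3) + (sqrt(2010) + 45)^(1/3))/12)*cos(3^(1/6)*5^(1/3)*y*(-3^(2/3)*(sqrt(2010) + 45)^(1/3) + 3*5^(1/3)/(sqrt(2010) + 45)^(1/3))/12) + C3*exp(15^(1/3)*y*(15^(1/3)/(sqrt(2010) + 45)^(1/3) + (sqrt(2010) + 45)^(1/3))/6) + 9*y^2/10 - 9*y/25 + 9/125


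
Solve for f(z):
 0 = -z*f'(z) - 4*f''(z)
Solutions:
 f(z) = C1 + C2*erf(sqrt(2)*z/4)


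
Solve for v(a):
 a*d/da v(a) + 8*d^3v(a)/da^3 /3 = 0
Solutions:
 v(a) = C1 + Integral(C2*airyai(-3^(1/3)*a/2) + C3*airybi(-3^(1/3)*a/2), a)


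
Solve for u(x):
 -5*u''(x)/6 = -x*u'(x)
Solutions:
 u(x) = C1 + C2*erfi(sqrt(15)*x/5)


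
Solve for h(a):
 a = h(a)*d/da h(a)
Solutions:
 h(a) = -sqrt(C1 + a^2)
 h(a) = sqrt(C1 + a^2)


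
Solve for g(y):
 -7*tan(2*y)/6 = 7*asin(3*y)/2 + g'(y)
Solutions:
 g(y) = C1 - 7*y*asin(3*y)/2 - 7*sqrt(1 - 9*y^2)/6 + 7*log(cos(2*y))/12


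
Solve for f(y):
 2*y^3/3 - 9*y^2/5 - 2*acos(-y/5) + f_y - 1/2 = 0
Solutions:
 f(y) = C1 - y^4/6 + 3*y^3/5 + 2*y*acos(-y/5) + y/2 + 2*sqrt(25 - y^2)


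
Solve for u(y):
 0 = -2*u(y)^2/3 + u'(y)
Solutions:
 u(y) = -3/(C1 + 2*y)


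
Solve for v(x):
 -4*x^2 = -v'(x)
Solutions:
 v(x) = C1 + 4*x^3/3


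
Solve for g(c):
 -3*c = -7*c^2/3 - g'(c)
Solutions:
 g(c) = C1 - 7*c^3/9 + 3*c^2/2


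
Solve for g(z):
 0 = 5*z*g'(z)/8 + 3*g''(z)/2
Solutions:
 g(z) = C1 + C2*erf(sqrt(30)*z/12)


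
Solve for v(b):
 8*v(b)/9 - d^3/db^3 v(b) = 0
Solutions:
 v(b) = C3*exp(2*3^(1/3)*b/3) + (C1*sin(3^(5/6)*b/3) + C2*cos(3^(5/6)*b/3))*exp(-3^(1/3)*b/3)


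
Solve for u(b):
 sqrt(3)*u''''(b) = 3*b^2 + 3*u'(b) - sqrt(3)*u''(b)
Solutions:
 u(b) = C1 + C2*exp(-2^(1/3)*sqrt(3)*b*(-2/(9 + sqrt(85))^(1/3) + 2^(1/3)*(9 + sqrt(85))^(1/3))/12)*sin(2^(1/3)*b*(2/(9 + sqrt(85))^(1/3) + 2^(1/3)*(9 + sqrt(85))^(1/3))/4) + C3*exp(-2^(1/3)*sqrt(3)*b*(-2/(9 + sqrt(85))^(1/3) + 2^(1/3)*(9 + sqrt(85))^(1/3))/12)*cos(2^(1/3)*b*(2/(9 + sqrt(85))^(1/3) + 2^(1/3)*(9 + sqrt(85))^(1/3))/4) + C4*exp(2^(1/3)*sqrt(3)*b*(-2/(9 + sqrt(85))^(1/3) + 2^(1/3)*(9 + sqrt(85))^(1/3))/6) - b^3/3 - sqrt(3)*b^2/3 - 2*b/3


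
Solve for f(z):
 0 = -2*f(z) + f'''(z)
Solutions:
 f(z) = C3*exp(2^(1/3)*z) + (C1*sin(2^(1/3)*sqrt(3)*z/2) + C2*cos(2^(1/3)*sqrt(3)*z/2))*exp(-2^(1/3)*z/2)


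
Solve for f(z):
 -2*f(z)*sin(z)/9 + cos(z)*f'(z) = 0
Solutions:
 f(z) = C1/cos(z)^(2/9)


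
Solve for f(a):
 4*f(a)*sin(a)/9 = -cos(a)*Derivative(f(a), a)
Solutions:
 f(a) = C1*cos(a)^(4/9)


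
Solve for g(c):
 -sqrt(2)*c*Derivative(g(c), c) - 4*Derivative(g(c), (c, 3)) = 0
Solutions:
 g(c) = C1 + Integral(C2*airyai(-sqrt(2)*c/2) + C3*airybi(-sqrt(2)*c/2), c)


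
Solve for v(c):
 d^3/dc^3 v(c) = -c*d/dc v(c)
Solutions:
 v(c) = C1 + Integral(C2*airyai(-c) + C3*airybi(-c), c)


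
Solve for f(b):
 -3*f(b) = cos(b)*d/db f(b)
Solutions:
 f(b) = C1*(sin(b) - 1)^(3/2)/(sin(b) + 1)^(3/2)


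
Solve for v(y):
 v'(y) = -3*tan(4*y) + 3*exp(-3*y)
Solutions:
 v(y) = C1 - 3*log(tan(4*y)^2 + 1)/8 - exp(-3*y)


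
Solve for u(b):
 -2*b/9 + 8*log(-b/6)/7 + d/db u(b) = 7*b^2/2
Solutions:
 u(b) = C1 + 7*b^3/6 + b^2/9 - 8*b*log(-b)/7 + 8*b*(1 + log(6))/7


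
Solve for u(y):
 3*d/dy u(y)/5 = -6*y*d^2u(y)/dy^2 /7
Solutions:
 u(y) = C1 + C2*y^(3/10)


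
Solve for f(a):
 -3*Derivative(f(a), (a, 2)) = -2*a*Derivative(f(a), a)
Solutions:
 f(a) = C1 + C2*erfi(sqrt(3)*a/3)


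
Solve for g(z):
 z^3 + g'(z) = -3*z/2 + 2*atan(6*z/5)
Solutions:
 g(z) = C1 - z^4/4 - 3*z^2/4 + 2*z*atan(6*z/5) - 5*log(36*z^2 + 25)/6


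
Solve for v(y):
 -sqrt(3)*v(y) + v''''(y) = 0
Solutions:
 v(y) = C1*exp(-3^(1/8)*y) + C2*exp(3^(1/8)*y) + C3*sin(3^(1/8)*y) + C4*cos(3^(1/8)*y)


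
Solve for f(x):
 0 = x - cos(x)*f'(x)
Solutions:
 f(x) = C1 + Integral(x/cos(x), x)


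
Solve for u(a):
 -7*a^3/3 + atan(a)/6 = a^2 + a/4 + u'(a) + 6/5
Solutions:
 u(a) = C1 - 7*a^4/12 - a^3/3 - a^2/8 + a*atan(a)/6 - 6*a/5 - log(a^2 + 1)/12


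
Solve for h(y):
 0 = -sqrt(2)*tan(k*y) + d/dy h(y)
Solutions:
 h(y) = C1 + sqrt(2)*Piecewise((-log(cos(k*y))/k, Ne(k, 0)), (0, True))


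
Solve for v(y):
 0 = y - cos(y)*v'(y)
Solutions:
 v(y) = C1 + Integral(y/cos(y), y)


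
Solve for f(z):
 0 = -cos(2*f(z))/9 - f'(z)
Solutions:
 z/9 - log(sin(2*f(z)) - 1)/4 + log(sin(2*f(z)) + 1)/4 = C1


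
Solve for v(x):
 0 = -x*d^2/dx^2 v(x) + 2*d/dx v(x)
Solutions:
 v(x) = C1 + C2*x^3


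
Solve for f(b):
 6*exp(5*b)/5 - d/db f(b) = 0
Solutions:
 f(b) = C1 + 6*exp(5*b)/25


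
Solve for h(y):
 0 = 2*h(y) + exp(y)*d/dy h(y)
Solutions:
 h(y) = C1*exp(2*exp(-y))


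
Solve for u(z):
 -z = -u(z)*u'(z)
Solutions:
 u(z) = -sqrt(C1 + z^2)
 u(z) = sqrt(C1 + z^2)


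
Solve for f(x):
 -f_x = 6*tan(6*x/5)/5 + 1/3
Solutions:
 f(x) = C1 - x/3 + log(cos(6*x/5))


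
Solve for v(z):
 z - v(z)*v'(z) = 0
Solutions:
 v(z) = -sqrt(C1 + z^2)
 v(z) = sqrt(C1 + z^2)


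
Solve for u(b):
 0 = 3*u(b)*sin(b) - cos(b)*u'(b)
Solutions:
 u(b) = C1/cos(b)^3


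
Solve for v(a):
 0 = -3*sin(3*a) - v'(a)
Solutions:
 v(a) = C1 + cos(3*a)


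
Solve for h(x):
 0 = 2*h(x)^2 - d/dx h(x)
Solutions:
 h(x) = -1/(C1 + 2*x)


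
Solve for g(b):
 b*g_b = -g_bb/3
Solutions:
 g(b) = C1 + C2*erf(sqrt(6)*b/2)


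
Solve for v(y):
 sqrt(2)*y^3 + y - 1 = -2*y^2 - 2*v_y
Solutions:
 v(y) = C1 - sqrt(2)*y^4/8 - y^3/3 - y^2/4 + y/2


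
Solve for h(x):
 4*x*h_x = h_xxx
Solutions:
 h(x) = C1 + Integral(C2*airyai(2^(2/3)*x) + C3*airybi(2^(2/3)*x), x)


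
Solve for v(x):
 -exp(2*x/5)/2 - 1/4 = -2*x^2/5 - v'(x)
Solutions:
 v(x) = C1 - 2*x^3/15 + x/4 + 5*exp(2*x/5)/4


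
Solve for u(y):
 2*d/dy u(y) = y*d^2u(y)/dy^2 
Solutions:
 u(y) = C1 + C2*y^3


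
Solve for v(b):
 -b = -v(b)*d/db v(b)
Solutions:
 v(b) = -sqrt(C1 + b^2)
 v(b) = sqrt(C1 + b^2)


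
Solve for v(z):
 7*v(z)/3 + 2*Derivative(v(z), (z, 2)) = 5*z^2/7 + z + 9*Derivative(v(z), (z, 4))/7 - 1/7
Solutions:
 v(z) = C1*exp(-sqrt(21)*z/3) + C2*exp(sqrt(21)*z/3) + C3*sin(sqrt(7)*z/3) + C4*cos(sqrt(7)*z/3) + 15*z^2/49 + 3*z/7 - 201/343


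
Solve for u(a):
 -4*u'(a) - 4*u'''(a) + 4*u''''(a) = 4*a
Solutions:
 u(a) = C1 + C2*exp(a*(-2^(2/3)*(3*sqrt(93) + 29)^(1/3) - 2*2^(1/3)/(3*sqrt(93) + 29)^(1/3) + 4)/12)*sin(2^(1/3)*sqrt(3)*a*(-2^(1/3)*(3*sqrt(93) + 29)^(1/3) + 2/(3*sqrt(93) + 29)^(1/3))/12) + C3*exp(a*(-2^(2/3)*(3*sqrt(93) + 29)^(1/3) - 2*2^(1/3)/(3*sqrt(93) + 29)^(1/3) + 4)/12)*cos(2^(1/3)*sqrt(3)*a*(-2^(1/3)*(3*sqrt(93) + 29)^(1/3) + 2/(3*sqrt(93) + 29)^(1/3))/12) + C4*exp(a*(2*2^(1/3)/(3*sqrt(93) + 29)^(1/3) + 2 + 2^(2/3)*(3*sqrt(93) + 29)^(1/3))/6) - a^2/2


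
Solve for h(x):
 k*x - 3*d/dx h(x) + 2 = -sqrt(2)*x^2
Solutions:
 h(x) = C1 + k*x^2/6 + sqrt(2)*x^3/9 + 2*x/3


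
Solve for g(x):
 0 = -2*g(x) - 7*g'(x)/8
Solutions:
 g(x) = C1*exp(-16*x/7)


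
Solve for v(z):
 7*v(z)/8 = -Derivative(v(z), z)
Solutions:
 v(z) = C1*exp(-7*z/8)


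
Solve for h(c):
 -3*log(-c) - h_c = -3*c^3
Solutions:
 h(c) = C1 + 3*c^4/4 - 3*c*log(-c) + 3*c


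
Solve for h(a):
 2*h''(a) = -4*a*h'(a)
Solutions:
 h(a) = C1 + C2*erf(a)


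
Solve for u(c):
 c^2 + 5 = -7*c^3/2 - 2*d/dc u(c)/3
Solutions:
 u(c) = C1 - 21*c^4/16 - c^3/2 - 15*c/2


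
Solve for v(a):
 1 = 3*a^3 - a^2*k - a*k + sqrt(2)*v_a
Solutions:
 v(a) = C1 - 3*sqrt(2)*a^4/8 + sqrt(2)*a^3*k/6 + sqrt(2)*a^2*k/4 + sqrt(2)*a/2


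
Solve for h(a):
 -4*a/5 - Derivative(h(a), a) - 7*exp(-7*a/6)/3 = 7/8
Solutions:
 h(a) = C1 - 2*a^2/5 - 7*a/8 + 2*exp(-7*a/6)


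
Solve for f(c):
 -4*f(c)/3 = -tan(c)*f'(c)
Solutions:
 f(c) = C1*sin(c)^(4/3)


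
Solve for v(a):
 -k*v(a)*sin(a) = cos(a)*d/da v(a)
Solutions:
 v(a) = C1*exp(k*log(cos(a)))


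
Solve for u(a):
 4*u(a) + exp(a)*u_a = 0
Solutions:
 u(a) = C1*exp(4*exp(-a))


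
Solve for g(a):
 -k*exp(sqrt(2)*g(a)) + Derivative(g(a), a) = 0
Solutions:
 g(a) = sqrt(2)*(2*log(-1/(C1 + a*k)) - log(2))/4


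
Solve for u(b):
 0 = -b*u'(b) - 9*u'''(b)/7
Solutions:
 u(b) = C1 + Integral(C2*airyai(-21^(1/3)*b/3) + C3*airybi(-21^(1/3)*b/3), b)


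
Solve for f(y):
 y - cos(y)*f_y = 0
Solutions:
 f(y) = C1 + Integral(y/cos(y), y)


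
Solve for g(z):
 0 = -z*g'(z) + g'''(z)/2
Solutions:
 g(z) = C1 + Integral(C2*airyai(2^(1/3)*z) + C3*airybi(2^(1/3)*z), z)


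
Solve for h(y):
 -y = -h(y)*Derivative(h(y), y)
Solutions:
 h(y) = -sqrt(C1 + y^2)
 h(y) = sqrt(C1 + y^2)


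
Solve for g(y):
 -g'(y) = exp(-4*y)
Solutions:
 g(y) = C1 + exp(-4*y)/4


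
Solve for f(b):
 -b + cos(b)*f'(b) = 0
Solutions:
 f(b) = C1 + Integral(b/cos(b), b)


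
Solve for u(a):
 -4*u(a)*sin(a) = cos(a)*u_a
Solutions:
 u(a) = C1*cos(a)^4


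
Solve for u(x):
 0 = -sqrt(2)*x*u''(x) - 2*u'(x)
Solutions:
 u(x) = C1 + C2*x^(1 - sqrt(2))


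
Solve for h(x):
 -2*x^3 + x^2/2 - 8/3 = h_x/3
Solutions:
 h(x) = C1 - 3*x^4/2 + x^3/2 - 8*x


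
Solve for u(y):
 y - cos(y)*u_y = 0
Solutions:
 u(y) = C1 + Integral(y/cos(y), y)


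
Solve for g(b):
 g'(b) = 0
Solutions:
 g(b) = C1


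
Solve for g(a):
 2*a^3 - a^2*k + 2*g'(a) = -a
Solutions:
 g(a) = C1 - a^4/4 + a^3*k/6 - a^2/4


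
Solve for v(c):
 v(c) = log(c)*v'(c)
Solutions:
 v(c) = C1*exp(li(c))


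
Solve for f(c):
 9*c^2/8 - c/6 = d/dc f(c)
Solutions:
 f(c) = C1 + 3*c^3/8 - c^2/12


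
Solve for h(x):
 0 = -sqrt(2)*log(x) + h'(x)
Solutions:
 h(x) = C1 + sqrt(2)*x*log(x) - sqrt(2)*x


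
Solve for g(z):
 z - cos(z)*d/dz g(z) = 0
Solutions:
 g(z) = C1 + Integral(z/cos(z), z)


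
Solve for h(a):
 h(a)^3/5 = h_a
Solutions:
 h(a) = -sqrt(10)*sqrt(-1/(C1 + a))/2
 h(a) = sqrt(10)*sqrt(-1/(C1 + a))/2


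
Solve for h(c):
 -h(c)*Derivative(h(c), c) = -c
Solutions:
 h(c) = -sqrt(C1 + c^2)
 h(c) = sqrt(C1 + c^2)


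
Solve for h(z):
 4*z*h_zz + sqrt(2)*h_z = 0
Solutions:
 h(z) = C1 + C2*z^(1 - sqrt(2)/4)


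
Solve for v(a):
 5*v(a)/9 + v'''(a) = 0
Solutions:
 v(a) = C3*exp(-15^(1/3)*a/3) + (C1*sin(3^(5/6)*5^(1/3)*a/6) + C2*cos(3^(5/6)*5^(1/3)*a/6))*exp(15^(1/3)*a/6)


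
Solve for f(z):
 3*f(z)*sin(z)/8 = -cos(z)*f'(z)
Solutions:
 f(z) = C1*cos(z)^(3/8)


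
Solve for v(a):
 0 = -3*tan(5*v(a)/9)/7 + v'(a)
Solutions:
 v(a) = -9*asin(C1*exp(5*a/21))/5 + 9*pi/5
 v(a) = 9*asin(C1*exp(5*a/21))/5


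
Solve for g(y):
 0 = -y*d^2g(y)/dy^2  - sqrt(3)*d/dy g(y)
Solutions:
 g(y) = C1 + C2*y^(1 - sqrt(3))


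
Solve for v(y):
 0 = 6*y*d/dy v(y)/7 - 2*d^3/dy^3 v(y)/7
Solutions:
 v(y) = C1 + Integral(C2*airyai(3^(1/3)*y) + C3*airybi(3^(1/3)*y), y)


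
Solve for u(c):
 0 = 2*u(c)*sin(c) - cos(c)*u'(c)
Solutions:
 u(c) = C1/cos(c)^2


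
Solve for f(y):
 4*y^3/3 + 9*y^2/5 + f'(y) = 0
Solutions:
 f(y) = C1 - y^4/3 - 3*y^3/5


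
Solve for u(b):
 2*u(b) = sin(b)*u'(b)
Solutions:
 u(b) = C1*(cos(b) - 1)/(cos(b) + 1)


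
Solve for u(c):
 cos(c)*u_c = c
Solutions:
 u(c) = C1 + Integral(c/cos(c), c)


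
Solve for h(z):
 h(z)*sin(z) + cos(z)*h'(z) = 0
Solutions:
 h(z) = C1*cos(z)


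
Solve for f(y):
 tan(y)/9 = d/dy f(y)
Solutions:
 f(y) = C1 - log(cos(y))/9


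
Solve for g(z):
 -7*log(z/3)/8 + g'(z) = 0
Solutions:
 g(z) = C1 + 7*z*log(z)/8 - 7*z*log(3)/8 - 7*z/8


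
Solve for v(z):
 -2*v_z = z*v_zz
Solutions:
 v(z) = C1 + C2/z


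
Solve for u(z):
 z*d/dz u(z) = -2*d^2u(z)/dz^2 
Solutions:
 u(z) = C1 + C2*erf(z/2)


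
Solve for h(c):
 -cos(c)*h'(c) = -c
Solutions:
 h(c) = C1 + Integral(c/cos(c), c)


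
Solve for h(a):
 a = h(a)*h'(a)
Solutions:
 h(a) = -sqrt(C1 + a^2)
 h(a) = sqrt(C1 + a^2)


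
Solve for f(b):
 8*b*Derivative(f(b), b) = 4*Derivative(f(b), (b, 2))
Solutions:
 f(b) = C1 + C2*erfi(b)


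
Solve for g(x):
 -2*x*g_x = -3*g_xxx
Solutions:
 g(x) = C1 + Integral(C2*airyai(2^(1/3)*3^(2/3)*x/3) + C3*airybi(2^(1/3)*3^(2/3)*x/3), x)


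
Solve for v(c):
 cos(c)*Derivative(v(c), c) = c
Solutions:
 v(c) = C1 + Integral(c/cos(c), c)


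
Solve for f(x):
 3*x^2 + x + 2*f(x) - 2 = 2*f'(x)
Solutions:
 f(x) = C1*exp(x) - 3*x^2/2 - 7*x/2 - 5/2


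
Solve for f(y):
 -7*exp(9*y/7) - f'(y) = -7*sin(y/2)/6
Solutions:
 f(y) = C1 - 49*exp(9*y/7)/9 - 7*cos(y/2)/3


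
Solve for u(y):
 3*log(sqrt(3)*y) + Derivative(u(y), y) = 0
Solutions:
 u(y) = C1 - 3*y*log(y) - 3*y*log(3)/2 + 3*y


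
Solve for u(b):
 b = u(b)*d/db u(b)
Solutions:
 u(b) = -sqrt(C1 + b^2)
 u(b) = sqrt(C1 + b^2)


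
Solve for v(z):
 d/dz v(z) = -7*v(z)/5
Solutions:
 v(z) = C1*exp(-7*z/5)


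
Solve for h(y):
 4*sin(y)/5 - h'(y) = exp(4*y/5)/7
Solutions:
 h(y) = C1 - 5*exp(4*y/5)/28 - 4*cos(y)/5


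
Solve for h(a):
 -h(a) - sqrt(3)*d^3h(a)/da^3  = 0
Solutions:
 h(a) = C3*exp(-3^(5/6)*a/3) + (C1*sin(3^(1/3)*a/2) + C2*cos(3^(1/3)*a/2))*exp(3^(5/6)*a/6)


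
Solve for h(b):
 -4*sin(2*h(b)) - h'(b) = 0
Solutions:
 h(b) = pi - acos((-C1 - exp(16*b))/(C1 - exp(16*b)))/2
 h(b) = acos((-C1 - exp(16*b))/(C1 - exp(16*b)))/2


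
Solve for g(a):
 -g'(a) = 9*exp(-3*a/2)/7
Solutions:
 g(a) = C1 + 6*exp(-3*a/2)/7


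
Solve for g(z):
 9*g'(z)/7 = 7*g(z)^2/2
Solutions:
 g(z) = -18/(C1 + 49*z)


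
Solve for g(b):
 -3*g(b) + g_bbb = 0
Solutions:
 g(b) = C3*exp(3^(1/3)*b) + (C1*sin(3^(5/6)*b/2) + C2*cos(3^(5/6)*b/2))*exp(-3^(1/3)*b/2)


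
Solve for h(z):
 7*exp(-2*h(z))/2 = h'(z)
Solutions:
 h(z) = log(-sqrt(C1 + 7*z))
 h(z) = log(C1 + 7*z)/2


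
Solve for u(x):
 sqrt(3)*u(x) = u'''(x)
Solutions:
 u(x) = C3*exp(3^(1/6)*x) + (C1*sin(3^(2/3)*x/2) + C2*cos(3^(2/3)*x/2))*exp(-3^(1/6)*x/2)


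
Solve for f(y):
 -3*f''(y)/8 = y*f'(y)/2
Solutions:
 f(y) = C1 + C2*erf(sqrt(6)*y/3)


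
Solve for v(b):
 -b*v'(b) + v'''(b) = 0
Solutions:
 v(b) = C1 + Integral(C2*airyai(b) + C3*airybi(b), b)


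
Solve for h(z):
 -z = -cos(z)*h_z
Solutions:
 h(z) = C1 + Integral(z/cos(z), z)


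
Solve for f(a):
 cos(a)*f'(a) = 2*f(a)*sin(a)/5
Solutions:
 f(a) = C1/cos(a)^(2/5)


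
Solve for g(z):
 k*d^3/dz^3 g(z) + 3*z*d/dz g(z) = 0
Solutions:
 g(z) = C1 + Integral(C2*airyai(3^(1/3)*z*(-1/k)^(1/3)) + C3*airybi(3^(1/3)*z*(-1/k)^(1/3)), z)


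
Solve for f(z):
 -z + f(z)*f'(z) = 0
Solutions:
 f(z) = -sqrt(C1 + z^2)
 f(z) = sqrt(C1 + z^2)


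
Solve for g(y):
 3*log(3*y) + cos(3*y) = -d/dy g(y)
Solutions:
 g(y) = C1 - 3*y*log(y) - 3*y*log(3) + 3*y - sin(3*y)/3


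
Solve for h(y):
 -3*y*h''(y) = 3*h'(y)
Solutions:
 h(y) = C1 + C2*log(y)


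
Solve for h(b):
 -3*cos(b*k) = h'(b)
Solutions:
 h(b) = C1 - 3*sin(b*k)/k


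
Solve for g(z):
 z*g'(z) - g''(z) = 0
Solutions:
 g(z) = C1 + C2*erfi(sqrt(2)*z/2)


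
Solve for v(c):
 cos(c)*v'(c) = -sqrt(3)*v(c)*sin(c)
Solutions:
 v(c) = C1*cos(c)^(sqrt(3))


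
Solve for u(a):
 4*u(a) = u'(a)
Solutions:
 u(a) = C1*exp(4*a)


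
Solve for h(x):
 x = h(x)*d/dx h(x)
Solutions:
 h(x) = -sqrt(C1 + x^2)
 h(x) = sqrt(C1 + x^2)


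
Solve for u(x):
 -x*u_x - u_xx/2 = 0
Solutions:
 u(x) = C1 + C2*erf(x)


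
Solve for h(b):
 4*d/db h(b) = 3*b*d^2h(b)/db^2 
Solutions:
 h(b) = C1 + C2*b^(7/3)


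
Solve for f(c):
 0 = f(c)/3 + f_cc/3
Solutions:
 f(c) = C1*sin(c) + C2*cos(c)


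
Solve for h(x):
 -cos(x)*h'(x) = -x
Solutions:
 h(x) = C1 + Integral(x/cos(x), x)


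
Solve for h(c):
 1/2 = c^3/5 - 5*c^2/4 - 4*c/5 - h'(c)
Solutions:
 h(c) = C1 + c^4/20 - 5*c^3/12 - 2*c^2/5 - c/2


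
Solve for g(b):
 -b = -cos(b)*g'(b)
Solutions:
 g(b) = C1 + Integral(b/cos(b), b)


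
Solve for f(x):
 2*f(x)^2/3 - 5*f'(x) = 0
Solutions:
 f(x) = -15/(C1 + 2*x)


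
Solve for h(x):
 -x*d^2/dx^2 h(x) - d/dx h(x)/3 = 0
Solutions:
 h(x) = C1 + C2*x^(2/3)


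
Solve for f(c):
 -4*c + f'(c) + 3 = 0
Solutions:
 f(c) = C1 + 2*c^2 - 3*c


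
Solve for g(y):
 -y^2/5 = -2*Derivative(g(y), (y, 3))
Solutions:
 g(y) = C1 + C2*y + C3*y^2 + y^5/600


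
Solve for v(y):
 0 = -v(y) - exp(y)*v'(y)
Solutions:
 v(y) = C1*exp(exp(-y))


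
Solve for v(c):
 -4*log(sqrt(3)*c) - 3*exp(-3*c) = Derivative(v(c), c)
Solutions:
 v(c) = C1 - 4*c*log(c) + 2*c*(2 - log(3)) + exp(-3*c)


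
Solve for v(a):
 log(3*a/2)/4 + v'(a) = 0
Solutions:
 v(a) = C1 - a*log(a)/4 - a*log(3)/4 + a*log(2)/4 + a/4


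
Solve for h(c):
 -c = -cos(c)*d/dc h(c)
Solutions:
 h(c) = C1 + Integral(c/cos(c), c)


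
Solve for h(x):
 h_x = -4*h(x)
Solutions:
 h(x) = C1*exp(-4*x)


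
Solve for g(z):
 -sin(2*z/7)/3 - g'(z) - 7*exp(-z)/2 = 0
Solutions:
 g(z) = C1 + 7*cos(2*z/7)/6 + 7*exp(-z)/2


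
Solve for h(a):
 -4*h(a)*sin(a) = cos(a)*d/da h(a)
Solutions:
 h(a) = C1*cos(a)^4


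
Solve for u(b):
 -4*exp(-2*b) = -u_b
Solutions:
 u(b) = C1 - 2*exp(-2*b)


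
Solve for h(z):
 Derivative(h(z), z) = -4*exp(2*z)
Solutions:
 h(z) = C1 - 2*exp(2*z)


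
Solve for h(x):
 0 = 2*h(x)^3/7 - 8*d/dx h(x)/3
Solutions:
 h(x) = -sqrt(14)*sqrt(-1/(C1 + 3*x))
 h(x) = sqrt(14)*sqrt(-1/(C1 + 3*x))


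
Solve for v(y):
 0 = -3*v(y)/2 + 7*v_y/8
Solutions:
 v(y) = C1*exp(12*y/7)


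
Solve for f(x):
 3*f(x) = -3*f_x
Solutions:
 f(x) = C1*exp(-x)


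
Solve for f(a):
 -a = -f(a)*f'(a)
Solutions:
 f(a) = -sqrt(C1 + a^2)
 f(a) = sqrt(C1 + a^2)


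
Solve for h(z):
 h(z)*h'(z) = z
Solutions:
 h(z) = -sqrt(C1 + z^2)
 h(z) = sqrt(C1 + z^2)


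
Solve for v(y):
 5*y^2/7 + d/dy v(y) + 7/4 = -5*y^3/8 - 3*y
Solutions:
 v(y) = C1 - 5*y^4/32 - 5*y^3/21 - 3*y^2/2 - 7*y/4


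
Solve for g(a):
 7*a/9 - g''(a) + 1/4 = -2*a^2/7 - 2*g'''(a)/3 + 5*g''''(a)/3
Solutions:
 g(a) = C1 + C2*a + a^4/42 + 73*a^3/378 + 53*a^2/1512 + (C3*sin(sqrt(14)*a/5) + C4*cos(sqrt(14)*a/5))*exp(a/5)


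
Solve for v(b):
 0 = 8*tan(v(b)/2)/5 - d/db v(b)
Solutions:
 v(b) = -2*asin(C1*exp(4*b/5)) + 2*pi
 v(b) = 2*asin(C1*exp(4*b/5))


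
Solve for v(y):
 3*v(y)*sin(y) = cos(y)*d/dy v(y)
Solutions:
 v(y) = C1/cos(y)^3


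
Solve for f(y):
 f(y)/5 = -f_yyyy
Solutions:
 f(y) = (C1*sin(sqrt(2)*5^(3/4)*y/10) + C2*cos(sqrt(2)*5^(3/4)*y/10))*exp(-sqrt(2)*5^(3/4)*y/10) + (C3*sin(sqrt(2)*5^(3/4)*y/10) + C4*cos(sqrt(2)*5^(3/4)*y/10))*exp(sqrt(2)*5^(3/4)*y/10)


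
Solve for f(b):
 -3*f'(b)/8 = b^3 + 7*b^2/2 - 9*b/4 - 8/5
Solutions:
 f(b) = C1 - 2*b^4/3 - 28*b^3/9 + 3*b^2 + 64*b/15


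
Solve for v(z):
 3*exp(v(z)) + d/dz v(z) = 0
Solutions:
 v(z) = log(1/(C1 + 3*z))


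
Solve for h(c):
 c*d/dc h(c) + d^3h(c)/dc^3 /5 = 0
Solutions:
 h(c) = C1 + Integral(C2*airyai(-5^(1/3)*c) + C3*airybi(-5^(1/3)*c), c)


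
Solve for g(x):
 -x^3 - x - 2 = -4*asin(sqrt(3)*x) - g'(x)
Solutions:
 g(x) = C1 + x^4/4 + x^2/2 - 4*x*asin(sqrt(3)*x) + 2*x - 4*sqrt(3)*sqrt(1 - 3*x^2)/3


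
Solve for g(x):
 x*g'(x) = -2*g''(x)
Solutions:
 g(x) = C1 + C2*erf(x/2)


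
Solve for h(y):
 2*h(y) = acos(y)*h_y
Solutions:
 h(y) = C1*exp(2*Integral(1/acos(y), y))


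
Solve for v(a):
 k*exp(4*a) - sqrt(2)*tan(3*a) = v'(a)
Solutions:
 v(a) = C1 + k*exp(4*a)/4 + sqrt(2)*log(cos(3*a))/3


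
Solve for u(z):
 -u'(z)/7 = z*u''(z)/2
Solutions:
 u(z) = C1 + C2*z^(5/7)


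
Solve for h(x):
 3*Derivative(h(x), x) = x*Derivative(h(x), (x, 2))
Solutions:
 h(x) = C1 + C2*x^4


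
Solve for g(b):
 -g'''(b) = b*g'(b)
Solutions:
 g(b) = C1 + Integral(C2*airyai(-b) + C3*airybi(-b), b)


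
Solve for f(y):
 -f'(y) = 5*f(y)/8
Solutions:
 f(y) = C1*exp(-5*y/8)


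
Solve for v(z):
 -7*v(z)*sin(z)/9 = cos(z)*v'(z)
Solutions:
 v(z) = C1*cos(z)^(7/9)


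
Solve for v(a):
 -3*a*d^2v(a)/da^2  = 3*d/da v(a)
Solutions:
 v(a) = C1 + C2*log(a)


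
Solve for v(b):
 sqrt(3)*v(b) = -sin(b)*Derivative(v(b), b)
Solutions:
 v(b) = C1*(cos(b) + 1)^(sqrt(3)/2)/(cos(b) - 1)^(sqrt(3)/2)


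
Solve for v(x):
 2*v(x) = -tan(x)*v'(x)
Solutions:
 v(x) = C1/sin(x)^2


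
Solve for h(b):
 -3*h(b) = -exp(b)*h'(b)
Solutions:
 h(b) = C1*exp(-3*exp(-b))


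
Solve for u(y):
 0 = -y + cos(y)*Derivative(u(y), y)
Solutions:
 u(y) = C1 + Integral(y/cos(y), y)


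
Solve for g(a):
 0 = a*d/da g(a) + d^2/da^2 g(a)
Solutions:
 g(a) = C1 + C2*erf(sqrt(2)*a/2)


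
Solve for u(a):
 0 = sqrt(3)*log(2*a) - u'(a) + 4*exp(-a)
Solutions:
 u(a) = C1 + sqrt(3)*a*log(a) + sqrt(3)*a*(-1 + log(2)) - 4*exp(-a)


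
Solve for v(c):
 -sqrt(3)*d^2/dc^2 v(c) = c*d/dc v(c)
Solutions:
 v(c) = C1 + C2*erf(sqrt(2)*3^(3/4)*c/6)


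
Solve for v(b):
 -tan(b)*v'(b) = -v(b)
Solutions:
 v(b) = C1*sin(b)


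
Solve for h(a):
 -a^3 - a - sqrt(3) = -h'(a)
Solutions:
 h(a) = C1 + a^4/4 + a^2/2 + sqrt(3)*a


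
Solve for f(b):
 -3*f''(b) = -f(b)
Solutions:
 f(b) = C1*exp(-sqrt(3)*b/3) + C2*exp(sqrt(3)*b/3)


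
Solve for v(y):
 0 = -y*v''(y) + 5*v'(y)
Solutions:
 v(y) = C1 + C2*y^6


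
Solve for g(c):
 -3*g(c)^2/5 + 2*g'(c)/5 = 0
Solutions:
 g(c) = -2/(C1 + 3*c)


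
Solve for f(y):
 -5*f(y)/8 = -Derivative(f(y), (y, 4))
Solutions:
 f(y) = C1*exp(-10^(1/4)*y/2) + C2*exp(10^(1/4)*y/2) + C3*sin(10^(1/4)*y/2) + C4*cos(10^(1/4)*y/2)


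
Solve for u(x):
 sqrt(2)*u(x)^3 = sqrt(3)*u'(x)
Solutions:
 u(x) = -sqrt(6)*sqrt(-1/(C1 + sqrt(6)*x))/2
 u(x) = sqrt(6)*sqrt(-1/(C1 + sqrt(6)*x))/2


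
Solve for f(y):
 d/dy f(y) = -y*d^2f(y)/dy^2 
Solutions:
 f(y) = C1 + C2*log(y)


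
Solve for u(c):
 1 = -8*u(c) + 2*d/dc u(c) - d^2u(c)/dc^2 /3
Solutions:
 u(c) = (C1*sin(sqrt(15)*c) + C2*cos(sqrt(15)*c))*exp(3*c) - 1/8


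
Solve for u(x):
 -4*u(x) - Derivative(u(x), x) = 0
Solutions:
 u(x) = C1*exp(-4*x)


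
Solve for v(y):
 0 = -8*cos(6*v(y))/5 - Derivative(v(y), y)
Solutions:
 8*y/5 - log(sin(6*v(y)) - 1)/12 + log(sin(6*v(y)) + 1)/12 = C1


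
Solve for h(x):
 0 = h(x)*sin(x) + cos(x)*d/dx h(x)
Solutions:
 h(x) = C1*cos(x)


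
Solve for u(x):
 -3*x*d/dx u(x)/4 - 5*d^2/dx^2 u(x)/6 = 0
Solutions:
 u(x) = C1 + C2*erf(3*sqrt(5)*x/10)


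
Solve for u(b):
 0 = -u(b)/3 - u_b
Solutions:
 u(b) = C1*exp(-b/3)


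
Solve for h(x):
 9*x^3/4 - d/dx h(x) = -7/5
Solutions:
 h(x) = C1 + 9*x^4/16 + 7*x/5


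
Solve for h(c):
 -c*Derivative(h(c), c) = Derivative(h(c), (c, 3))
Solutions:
 h(c) = C1 + Integral(C2*airyai(-c) + C3*airybi(-c), c)


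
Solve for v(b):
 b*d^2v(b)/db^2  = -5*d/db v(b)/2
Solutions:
 v(b) = C1 + C2/b^(3/2)


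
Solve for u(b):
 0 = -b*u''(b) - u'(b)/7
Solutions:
 u(b) = C1 + C2*b^(6/7)


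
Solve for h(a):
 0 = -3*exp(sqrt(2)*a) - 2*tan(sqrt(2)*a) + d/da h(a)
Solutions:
 h(a) = C1 + 3*sqrt(2)*exp(sqrt(2)*a)/2 - sqrt(2)*log(cos(sqrt(2)*a))


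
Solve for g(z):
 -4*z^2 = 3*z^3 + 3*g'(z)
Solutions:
 g(z) = C1 - z^4/4 - 4*z^3/9


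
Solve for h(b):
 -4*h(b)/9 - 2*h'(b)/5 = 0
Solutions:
 h(b) = C1*exp(-10*b/9)


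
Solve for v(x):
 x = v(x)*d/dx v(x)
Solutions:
 v(x) = -sqrt(C1 + x^2)
 v(x) = sqrt(C1 + x^2)


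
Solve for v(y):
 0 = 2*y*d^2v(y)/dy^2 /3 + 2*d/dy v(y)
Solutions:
 v(y) = C1 + C2/y^2


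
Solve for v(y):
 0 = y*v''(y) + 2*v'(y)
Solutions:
 v(y) = C1 + C2/y


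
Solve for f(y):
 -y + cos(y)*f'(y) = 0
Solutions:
 f(y) = C1 + Integral(y/cos(y), y)


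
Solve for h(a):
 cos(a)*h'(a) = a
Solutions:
 h(a) = C1 + Integral(a/cos(a), a)


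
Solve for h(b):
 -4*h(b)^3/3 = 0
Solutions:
 h(b) = 0


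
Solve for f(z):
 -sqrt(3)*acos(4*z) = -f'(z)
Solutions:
 f(z) = C1 + sqrt(3)*(z*acos(4*z) - sqrt(1 - 16*z^2)/4)


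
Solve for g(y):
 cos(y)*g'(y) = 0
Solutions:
 g(y) = C1


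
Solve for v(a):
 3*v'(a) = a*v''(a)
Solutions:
 v(a) = C1 + C2*a^4


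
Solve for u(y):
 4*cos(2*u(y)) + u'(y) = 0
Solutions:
 u(y) = -asin((C1 + exp(16*y))/(C1 - exp(16*y)))/2 + pi/2
 u(y) = asin((C1 + exp(16*y))/(C1 - exp(16*y)))/2


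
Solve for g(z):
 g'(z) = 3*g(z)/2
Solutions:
 g(z) = C1*exp(3*z/2)


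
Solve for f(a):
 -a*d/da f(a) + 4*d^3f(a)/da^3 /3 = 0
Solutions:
 f(a) = C1 + Integral(C2*airyai(6^(1/3)*a/2) + C3*airybi(6^(1/3)*a/2), a)


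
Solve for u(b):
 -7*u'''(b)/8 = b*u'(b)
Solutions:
 u(b) = C1 + Integral(C2*airyai(-2*7^(2/3)*b/7) + C3*airybi(-2*7^(2/3)*b/7), b)


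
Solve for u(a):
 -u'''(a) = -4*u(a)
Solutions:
 u(a) = C3*exp(2^(2/3)*a) + (C1*sin(2^(2/3)*sqrt(3)*a/2) + C2*cos(2^(2/3)*sqrt(3)*a/2))*exp(-2^(2/3)*a/2)


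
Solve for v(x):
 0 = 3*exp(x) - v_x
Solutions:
 v(x) = C1 + 3*exp(x)


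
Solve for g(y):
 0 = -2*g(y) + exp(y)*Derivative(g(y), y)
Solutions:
 g(y) = C1*exp(-2*exp(-y))


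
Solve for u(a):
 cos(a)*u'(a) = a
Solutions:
 u(a) = C1 + Integral(a/cos(a), a)


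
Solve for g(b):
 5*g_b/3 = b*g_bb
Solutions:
 g(b) = C1 + C2*b^(8/3)


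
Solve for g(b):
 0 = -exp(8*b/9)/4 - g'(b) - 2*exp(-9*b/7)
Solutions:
 g(b) = C1 - 9*exp(8*b/9)/32 + 14*exp(-9*b/7)/9


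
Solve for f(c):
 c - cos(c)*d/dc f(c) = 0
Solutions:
 f(c) = C1 + Integral(c/cos(c), c)


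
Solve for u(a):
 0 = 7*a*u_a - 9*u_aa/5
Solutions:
 u(a) = C1 + C2*erfi(sqrt(70)*a/6)


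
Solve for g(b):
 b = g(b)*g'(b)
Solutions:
 g(b) = -sqrt(C1 + b^2)
 g(b) = sqrt(C1 + b^2)


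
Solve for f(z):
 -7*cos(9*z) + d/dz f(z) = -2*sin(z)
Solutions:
 f(z) = C1 + 7*sin(9*z)/9 + 2*cos(z)


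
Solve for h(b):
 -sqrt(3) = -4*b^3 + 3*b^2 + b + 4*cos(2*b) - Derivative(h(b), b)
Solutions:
 h(b) = C1 - b^4 + b^3 + b^2/2 + sqrt(3)*b + 2*sin(2*b)


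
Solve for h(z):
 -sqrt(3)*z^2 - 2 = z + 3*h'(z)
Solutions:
 h(z) = C1 - sqrt(3)*z^3/9 - z^2/6 - 2*z/3


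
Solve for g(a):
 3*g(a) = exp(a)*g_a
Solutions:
 g(a) = C1*exp(-3*exp(-a))


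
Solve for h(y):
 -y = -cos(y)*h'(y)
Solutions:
 h(y) = C1 + Integral(y/cos(y), y)


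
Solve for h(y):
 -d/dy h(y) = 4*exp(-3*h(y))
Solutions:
 h(y) = log(C1 - 12*y)/3
 h(y) = log((-3^(1/3) - 3^(5/6)*I)*(C1 - 4*y)^(1/3)/2)
 h(y) = log((-3^(1/3) + 3^(5/6)*I)*(C1 - 4*y)^(1/3)/2)


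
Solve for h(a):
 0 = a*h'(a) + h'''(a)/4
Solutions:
 h(a) = C1 + Integral(C2*airyai(-2^(2/3)*a) + C3*airybi(-2^(2/3)*a), a)


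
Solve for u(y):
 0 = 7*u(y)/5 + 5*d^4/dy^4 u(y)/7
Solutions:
 u(y) = (C1*sin(sqrt(70)*y/10) + C2*cos(sqrt(70)*y/10))*exp(-sqrt(70)*y/10) + (C3*sin(sqrt(70)*y/10) + C4*cos(sqrt(70)*y/10))*exp(sqrt(70)*y/10)


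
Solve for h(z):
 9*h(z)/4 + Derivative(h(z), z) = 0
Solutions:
 h(z) = C1*exp(-9*z/4)


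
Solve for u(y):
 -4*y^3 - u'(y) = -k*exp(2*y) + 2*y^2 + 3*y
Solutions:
 u(y) = C1 + k*exp(2*y)/2 - y^4 - 2*y^3/3 - 3*y^2/2


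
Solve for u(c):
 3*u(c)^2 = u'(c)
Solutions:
 u(c) = -1/(C1 + 3*c)


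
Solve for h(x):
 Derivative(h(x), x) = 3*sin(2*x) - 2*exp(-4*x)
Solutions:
 h(x) = C1 - 3*cos(2*x)/2 + exp(-4*x)/2


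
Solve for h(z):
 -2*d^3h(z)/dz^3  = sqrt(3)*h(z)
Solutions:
 h(z) = C3*exp(-2^(2/3)*3^(1/6)*z/2) + (C1*sin(6^(2/3)*z/4) + C2*cos(6^(2/3)*z/4))*exp(2^(2/3)*3^(1/6)*z/4)


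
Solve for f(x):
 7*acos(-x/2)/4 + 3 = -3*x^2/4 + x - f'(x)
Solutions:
 f(x) = C1 - x^3/4 + x^2/2 - 7*x*acos(-x/2)/4 - 3*x - 7*sqrt(4 - x^2)/4


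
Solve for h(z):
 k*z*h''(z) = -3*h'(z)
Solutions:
 h(z) = C1 + z^(((re(k) - 3)*re(k) + im(k)^2)/(re(k)^2 + im(k)^2))*(C2*sin(3*log(z)*Abs(im(k))/(re(k)^2 + im(k)^2)) + C3*cos(3*log(z)*im(k)/(re(k)^2 + im(k)^2)))


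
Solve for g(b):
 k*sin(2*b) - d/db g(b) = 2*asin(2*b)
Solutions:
 g(b) = C1 - 2*b*asin(2*b) - k*cos(2*b)/2 - sqrt(1 - 4*b^2)


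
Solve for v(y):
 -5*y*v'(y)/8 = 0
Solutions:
 v(y) = C1


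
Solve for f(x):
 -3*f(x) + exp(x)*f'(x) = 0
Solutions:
 f(x) = C1*exp(-3*exp(-x))


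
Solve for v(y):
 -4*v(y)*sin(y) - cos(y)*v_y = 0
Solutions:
 v(y) = C1*cos(y)^4


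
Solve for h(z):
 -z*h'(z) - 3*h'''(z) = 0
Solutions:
 h(z) = C1 + Integral(C2*airyai(-3^(2/3)*z/3) + C3*airybi(-3^(2/3)*z/3), z)


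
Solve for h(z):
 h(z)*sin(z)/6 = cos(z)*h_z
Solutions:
 h(z) = C1/cos(z)^(1/6)


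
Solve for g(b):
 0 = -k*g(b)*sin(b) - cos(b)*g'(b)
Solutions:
 g(b) = C1*exp(k*log(cos(b)))


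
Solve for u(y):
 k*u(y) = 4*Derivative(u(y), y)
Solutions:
 u(y) = C1*exp(k*y/4)


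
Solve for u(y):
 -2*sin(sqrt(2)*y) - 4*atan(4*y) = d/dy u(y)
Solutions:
 u(y) = C1 - 4*y*atan(4*y) + log(16*y^2 + 1)/2 + sqrt(2)*cos(sqrt(2)*y)


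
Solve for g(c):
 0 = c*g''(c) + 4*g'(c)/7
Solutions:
 g(c) = C1 + C2*c^(3/7)


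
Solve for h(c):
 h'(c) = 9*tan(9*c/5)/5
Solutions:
 h(c) = C1 - log(cos(9*c/5))


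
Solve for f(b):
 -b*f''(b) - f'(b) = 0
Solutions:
 f(b) = C1 + C2*log(b)


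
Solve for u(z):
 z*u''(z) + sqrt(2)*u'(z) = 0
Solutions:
 u(z) = C1 + C2*z^(1 - sqrt(2))


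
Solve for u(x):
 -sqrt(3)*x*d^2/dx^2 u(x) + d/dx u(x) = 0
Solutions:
 u(x) = C1 + C2*x^(sqrt(3)/3 + 1)


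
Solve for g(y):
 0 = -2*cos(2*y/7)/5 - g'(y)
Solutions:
 g(y) = C1 - 7*sin(2*y/7)/5


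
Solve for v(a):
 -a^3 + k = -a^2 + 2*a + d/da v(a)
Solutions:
 v(a) = C1 - a^4/4 + a^3/3 - a^2 + a*k


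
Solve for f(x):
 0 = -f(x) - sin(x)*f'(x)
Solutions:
 f(x) = C1*sqrt(cos(x) + 1)/sqrt(cos(x) - 1)
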